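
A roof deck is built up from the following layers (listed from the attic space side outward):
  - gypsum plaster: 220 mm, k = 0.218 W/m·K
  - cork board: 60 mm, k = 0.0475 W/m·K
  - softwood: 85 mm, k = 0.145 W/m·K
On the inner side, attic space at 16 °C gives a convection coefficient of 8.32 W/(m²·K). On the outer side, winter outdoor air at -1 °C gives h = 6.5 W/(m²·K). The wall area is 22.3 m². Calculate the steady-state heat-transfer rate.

Q ≈ 121 W

Treating each layer as a thermal resistance in series:
R_inner film = 1/(h_i·A) = 1/(8.32×22.3) = 0.00539 K/W
R_gypsum plaster = L/(kA) = 0.22/(0.218×22.3) = 0.04525 K/W
R_cork board = L/(kA) = 0.06/(0.0475×22.3) = 0.05664 K/W
R_softwood = L/(kA) = 0.085/(0.145×22.3) = 0.02629 K/W
R_outer film = 1/(h_o·A) = 1/(6.5×22.3) = 0.006899 K/W
R_total = 0.1405 K/W
Q = ΔT / R_total = 17 / 0.1405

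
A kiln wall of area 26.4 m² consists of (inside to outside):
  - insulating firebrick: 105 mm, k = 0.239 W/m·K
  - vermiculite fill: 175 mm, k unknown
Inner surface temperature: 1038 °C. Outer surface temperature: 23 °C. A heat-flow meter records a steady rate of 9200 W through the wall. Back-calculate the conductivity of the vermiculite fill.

Series thermal resistances:
R_insulating firebrick = L/(kA) = 0.105/(0.239×26.4) = 0.01664 K/W
Sum of known resistances R_other = 0.01664 K/W
Total R = ΔT/Q = 1015/9200 = 0.1103 K/W
R_vermiculite fill = R_total − R_other = 0.09368 K/W
k = L/(R·A) = 0.175/(0.09368×26.4)

k ≈ 0.0708 W/(m·K)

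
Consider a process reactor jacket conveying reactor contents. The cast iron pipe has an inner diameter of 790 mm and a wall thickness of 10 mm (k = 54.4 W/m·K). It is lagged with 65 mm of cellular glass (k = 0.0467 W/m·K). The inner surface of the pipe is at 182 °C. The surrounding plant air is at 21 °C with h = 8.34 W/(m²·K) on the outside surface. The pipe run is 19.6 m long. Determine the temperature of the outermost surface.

T ≈ 32.9 °C

Treating each annulus and film as a series resistance:
R_cast iron pipe wall = ln(405/395)/(2π×54.4×19.6) = 3.732×10^-6 K/W
R_cellular glass = ln(470/405)/(2π×0.0467×19.6) = 0.02588 K/W
R_outer film = 1/(h_o·2πr_oL) = 1/(8.34×2π×0.47×19.6) = 0.002072 K/W
R_total = 0.02796 K/W
Q = ΔT/R_total = 161/0.02796
Q = 5760 W
T_interface = T_inner − Q·ΣR(inner→interface) = 182 − 5760×0.02588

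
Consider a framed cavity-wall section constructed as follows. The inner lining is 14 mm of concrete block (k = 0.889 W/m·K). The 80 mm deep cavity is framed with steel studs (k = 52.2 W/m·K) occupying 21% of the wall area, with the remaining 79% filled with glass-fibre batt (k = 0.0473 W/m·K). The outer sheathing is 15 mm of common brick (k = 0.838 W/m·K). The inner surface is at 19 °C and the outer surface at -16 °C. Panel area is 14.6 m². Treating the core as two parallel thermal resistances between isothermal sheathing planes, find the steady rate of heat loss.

Q ≈ 12500 W

Sheathing layers in series; stud and cavity paths in parallel between them.
R_inner = 0.014/(0.889×14.6) = 0.001079 K/W
R_stud  = 0.08/(52.2×0.21×14.6) = 4.999×10^-4 K/W
R_cav   = 0.08/(0.0473×0.79×14.6) = 0.1466 K/W
1/R_core = 1/R_stud + 1/R_cav → R_core = 4.982×10^-4 K/W
R_outer = 0.015/(0.838×14.6) = 0.001226 K/W
R_total = 0.002803 K/W
Q = ΔT/R_total = 35/0.002803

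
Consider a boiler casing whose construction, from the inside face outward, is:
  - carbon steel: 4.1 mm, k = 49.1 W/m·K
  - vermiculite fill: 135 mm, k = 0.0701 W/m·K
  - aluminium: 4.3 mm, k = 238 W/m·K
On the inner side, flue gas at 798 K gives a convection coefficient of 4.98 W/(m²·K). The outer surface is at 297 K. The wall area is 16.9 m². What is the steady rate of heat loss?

Series thermal resistances:
R_inner film = 1/(h_i·A) = 1/(4.98×16.9) = 0.01188 K/W
R_carbon steel = L/(kA) = 0.0041/(49.1×16.9) = 4.941×10^-6 K/W
R_vermiculite fill = L/(kA) = 0.135/(0.0701×16.9) = 0.114 K/W
R_aluminium = L/(kA) = 0.0043/(238×16.9) = 1.069×10^-6 K/W
R_total = 0.1258 K/W
Q = ΔT / R_total = 501 / 0.1258

Q ≈ 3980 W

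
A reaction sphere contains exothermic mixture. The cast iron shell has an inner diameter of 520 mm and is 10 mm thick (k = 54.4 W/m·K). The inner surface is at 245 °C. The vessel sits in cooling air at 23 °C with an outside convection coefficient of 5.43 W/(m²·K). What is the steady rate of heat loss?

Radial (spherical) resistances in series:
R_cast iron shell = (1/0.26 − 1/0.27)/(4π×54.4) = 2.084×10^-4 K/W
R_outer film = 1/(h·4πr_o²) = 1/(5.43×4π×0.27²) = 0.201 K/W
R_total = 0.2012 K/W
Q = ΔT/R_total = 222/0.2012

Q ≈ 1100 W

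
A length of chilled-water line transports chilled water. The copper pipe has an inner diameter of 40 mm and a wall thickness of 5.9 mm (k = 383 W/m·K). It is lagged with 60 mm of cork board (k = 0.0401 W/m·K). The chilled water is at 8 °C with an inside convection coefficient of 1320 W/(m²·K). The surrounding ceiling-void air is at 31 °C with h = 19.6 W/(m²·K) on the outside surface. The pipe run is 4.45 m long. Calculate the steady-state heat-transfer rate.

Q ≈ 21.1 W

Treating each annulus and film as a series resistance:
R_inner film = 1/(h_i·2πr₁L) = 1/(1320×2π×0.02×4.45) = 0.001355 K/W
R_copper pipe wall = ln(25.9/20)/(2π×383×4.45) = 2.414×10^-5 K/W
R_cork board = ln(85.9/25.9)/(2π×0.0401×4.45) = 1.069 K/W
R_outer film = 1/(h_o·2πr_oL) = 1/(19.6×2π×0.0859×4.45) = 0.02124 K/W
R_total = 1.092 K/W
Q = ΔT/R_total = 23/1.092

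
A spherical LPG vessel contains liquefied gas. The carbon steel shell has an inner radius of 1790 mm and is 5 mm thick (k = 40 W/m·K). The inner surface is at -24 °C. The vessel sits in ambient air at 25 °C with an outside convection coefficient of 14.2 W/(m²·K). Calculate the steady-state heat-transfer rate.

Q ≈ 28100 W

Spherical conduction: R = (1/r_in − 1/r_out)/(4πk) per layer; series-sum.
R_carbon steel shell = (1/1.79 − 1/1.795)/(4π×40) = 3.096×10^-6 K/W
R_outer film = 1/(h·4πr_o²) = 1/(14.2×4π×1.795²) = 0.001739 K/W
R_total = 0.001742 K/W
Q = ΔT/R_total = 49/0.001742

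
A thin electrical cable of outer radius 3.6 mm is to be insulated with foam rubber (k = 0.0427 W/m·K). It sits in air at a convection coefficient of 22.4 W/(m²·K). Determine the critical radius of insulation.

For a cylinder r_cr = k/h = 0.0427/22.4
r_cr = 1.91 mm; since the bare radius (3.6 mm) is above r_cr, any added insulation will reduce heat loss.

r_cr ≈ 1.91 mm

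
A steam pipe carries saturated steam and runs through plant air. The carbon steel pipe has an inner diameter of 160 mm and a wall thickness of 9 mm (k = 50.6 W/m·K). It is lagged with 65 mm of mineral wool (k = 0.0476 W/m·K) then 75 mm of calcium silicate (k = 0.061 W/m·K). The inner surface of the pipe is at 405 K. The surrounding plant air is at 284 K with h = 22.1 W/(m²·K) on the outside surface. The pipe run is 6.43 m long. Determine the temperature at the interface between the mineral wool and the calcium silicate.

For a radial system each layer contributes R = ln(r_out/r_in)/(2πkL); films add R = 1/(hA).
R_carbon steel pipe wall = ln(89/80)/(2π×50.6×6.43) = 5.215×10^-5 K/W
R_mineral wool = ln(154/89)/(2π×0.0476×6.43) = 0.2851 K/W
R_calcium silicate = ln(229/154)/(2π×0.061×6.43) = 0.161 K/W
R_outer film = 1/(h_o·2πr_oL) = 1/(22.1×2π×0.229×6.43) = 0.004891 K/W
R_total = 0.4511 K/W
Q = ΔT/R_total = 121/0.4511
Q = 268 W
T_interface = T_inner − Q·ΣR(inner→interface) = 405 − 268×0.2852

T ≈ 329 K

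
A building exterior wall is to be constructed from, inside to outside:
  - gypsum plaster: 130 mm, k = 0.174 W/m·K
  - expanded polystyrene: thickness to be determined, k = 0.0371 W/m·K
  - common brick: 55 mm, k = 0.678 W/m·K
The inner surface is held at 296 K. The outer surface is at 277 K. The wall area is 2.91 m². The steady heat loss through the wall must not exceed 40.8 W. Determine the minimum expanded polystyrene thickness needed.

L ≈ 19.5 mm

Thermal resistances in series:
R_gypsum plaster = L/(kA) = 0.13/(0.174×2.91) = 0.2567 K/W
R_common brick = L/(kA) = 0.055/(0.678×2.91) = 0.02788 K/W
Sum of the known resistances R_other = 0.2846 K/W
Required total resistance R_tot = ΔT/Q_allow = 19/40.8 = 0.4657 K/W
R_expanded polystyrene = R_tot − R_other = 0.1811 K/W
L = R·k·A = 0.1811×0.0371×2.91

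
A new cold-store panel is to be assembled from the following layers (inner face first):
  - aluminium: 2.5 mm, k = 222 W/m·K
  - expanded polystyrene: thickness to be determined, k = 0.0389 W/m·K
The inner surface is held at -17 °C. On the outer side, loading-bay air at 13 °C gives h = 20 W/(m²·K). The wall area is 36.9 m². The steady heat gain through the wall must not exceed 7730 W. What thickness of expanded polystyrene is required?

L ≈ 3.63 mm

Treating each layer as a thermal resistance in series:
R_aluminium = L/(kA) = 0.0025/(222×36.9) = 3.052×10^-7 K/W
R_outer film = 1/(h_o·A) = 1/(20×36.9) = 0.001355 K/W
Sum of the known resistances R_other = 0.001355 K/W
Required total resistance R_tot = ΔT/Q_allow = 30/7730 = 0.003881 K/W
R_expanded polystyrene = R_tot − R_other = 0.002526 K/W
L = R·k·A = 0.002526×0.0389×36.9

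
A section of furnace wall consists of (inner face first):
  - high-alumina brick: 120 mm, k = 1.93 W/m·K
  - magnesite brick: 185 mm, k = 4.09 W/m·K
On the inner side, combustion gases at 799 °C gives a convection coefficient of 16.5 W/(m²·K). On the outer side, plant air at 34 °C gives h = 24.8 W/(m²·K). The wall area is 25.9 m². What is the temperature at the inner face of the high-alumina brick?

Using the resistance-network approach (series):
R_inner film = 1/(h_i·A) = 1/(16.5×25.9) = 0.00234 K/W
R_high-alumina brick = L/(kA) = 0.12/(1.93×25.9) = 0.002401 K/W
R_magnesite brick = L/(kA) = 0.185/(4.09×25.9) = 0.001746 K/W
R_outer film = 1/(h_o·A) = 1/(24.8×25.9) = 0.001557 K/W
R_total = 0.008044 K/W;  Q = ΔT/R_total = 765/0.008044 = 95100 W
T_interface = T_inner − Q·ΣR(inner→interface) = 799 − 95100×0.00234

T ≈ 576 °C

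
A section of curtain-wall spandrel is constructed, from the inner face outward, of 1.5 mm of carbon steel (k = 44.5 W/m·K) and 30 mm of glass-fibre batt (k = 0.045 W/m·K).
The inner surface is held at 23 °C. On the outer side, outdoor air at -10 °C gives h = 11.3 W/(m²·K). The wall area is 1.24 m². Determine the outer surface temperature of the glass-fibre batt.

T ≈ -6.13 °C

Using the resistance-network approach (series):
R_carbon steel = L/(kA) = 0.0015/(44.5×1.24) = 2.718×10^-5 K/W
R_glass-fibre batt = L/(kA) = 0.03/(0.045×1.24) = 0.5376 K/W
R_outer film = 1/(h_o·A) = 1/(11.3×1.24) = 0.07137 K/W
R_total = 0.609 K/W;  Q = ΔT/R_total = 33/0.609 = 54.18 W
T_interface = T_inner − Q·ΣR(inner→interface) = 23 − 54.2×0.5377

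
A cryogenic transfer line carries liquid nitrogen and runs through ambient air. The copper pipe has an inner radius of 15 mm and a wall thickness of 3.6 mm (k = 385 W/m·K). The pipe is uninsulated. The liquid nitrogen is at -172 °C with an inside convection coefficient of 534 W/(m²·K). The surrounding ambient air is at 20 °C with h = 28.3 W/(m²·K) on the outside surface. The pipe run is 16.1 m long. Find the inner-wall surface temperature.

Treating each annulus and film as a series resistance:
R_inner film = 1/(h_i·2πr₁L) = 1/(534×2π×0.015×16.1) = 0.001234 K/W
R_copper pipe wall = ln(18.6/15)/(2π×385×16.1) = 5.523×10^-6 K/W
R_outer film = 1/(h_o·2πr_oL) = 1/(28.3×2π×0.0186×16.1) = 0.01878 K/W
R_total = 0.02002 K/W
Q = ΔT/R_total = 192/0.02002
Q = 9590 W
T_interface = T_inner + Q·ΣR(inner→interface) = -172 + 9590×0.001234

T ≈ -160 °C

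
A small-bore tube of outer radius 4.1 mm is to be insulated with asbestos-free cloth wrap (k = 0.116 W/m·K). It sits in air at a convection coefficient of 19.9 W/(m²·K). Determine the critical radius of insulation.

For a cylinder r_cr = k/h = 0.116/19.9
r_cr = 5.83 mm; since the bare radius (4.1 mm) is below r_cr, adding a thin layer of insulation will *increase* heat loss.

r_cr ≈ 5.83 mm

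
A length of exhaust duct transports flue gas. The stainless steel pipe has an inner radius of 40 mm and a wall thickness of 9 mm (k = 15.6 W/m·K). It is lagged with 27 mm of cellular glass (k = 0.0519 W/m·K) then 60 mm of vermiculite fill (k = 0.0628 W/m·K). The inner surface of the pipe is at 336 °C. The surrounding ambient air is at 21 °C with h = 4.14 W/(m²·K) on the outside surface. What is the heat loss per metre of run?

q′ ≈ 101 W/m

For a radial system each layer contributes R = ln(r_out/r_in)/(2πkL); films add R = 1/(hA).
R_stainless steel pipe wall = ln(49/40)/(2π×15.6×1) = 0.00207 K/W
R_cellular glass = ln(76/49)/(2π×0.0519×1) = 1.346 K/W
R_vermiculite fill = ln(136/76)/(2π×0.0628×1) = 1.475 K/W
R_outer film = 1/(h_o·2πr_oL) = 1/(4.14×2π×0.136×1) = 0.2827 K/W
R_total = 3.105 K/W
Q = ΔT/R_total = 315/3.105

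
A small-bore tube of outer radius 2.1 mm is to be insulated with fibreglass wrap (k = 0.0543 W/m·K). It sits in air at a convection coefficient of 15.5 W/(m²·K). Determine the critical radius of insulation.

For a cylinder r_cr = k/h = 0.0543/15.5
r_cr = 3.5 mm; since the bare radius (2.1 mm) is below r_cr, adding a thin layer of insulation will *increase* heat loss.

r_cr ≈ 3.5 mm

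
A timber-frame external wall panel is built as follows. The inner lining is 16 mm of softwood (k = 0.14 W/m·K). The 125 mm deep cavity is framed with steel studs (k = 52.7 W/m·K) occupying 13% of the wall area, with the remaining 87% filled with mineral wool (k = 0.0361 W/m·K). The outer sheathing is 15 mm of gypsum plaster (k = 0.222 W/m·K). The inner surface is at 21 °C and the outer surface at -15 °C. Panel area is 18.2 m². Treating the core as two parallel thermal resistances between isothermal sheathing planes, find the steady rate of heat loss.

Sheathing layers in series; stud and cavity paths in parallel between them.
R_inner = 0.016/(0.14×18.2) = 0.006279 K/W
R_stud  = 0.125/(52.7×0.13×18.2) = 0.001003 K/W
R_cav   = 0.125/(0.0361×0.87×18.2) = 0.2187 K/W
1/R_core = 1/R_stud + 1/R_cav → R_core = 9.979×10^-4 K/W
R_outer = 0.015/(0.222×18.2) = 0.003713 K/W
R_total = 0.01099 K/W
Q = ΔT/R_total = 36/0.01099

Q ≈ 3280 W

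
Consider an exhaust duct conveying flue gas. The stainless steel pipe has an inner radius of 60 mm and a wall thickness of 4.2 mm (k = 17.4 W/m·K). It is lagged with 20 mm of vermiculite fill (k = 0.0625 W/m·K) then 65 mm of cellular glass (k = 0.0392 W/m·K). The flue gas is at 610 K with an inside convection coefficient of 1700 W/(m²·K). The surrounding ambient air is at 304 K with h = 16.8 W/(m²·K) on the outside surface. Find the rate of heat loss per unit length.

q′ ≈ 99.4 W/m

Cylindrical conduction, so R = ln(r₂/r₁)/(2πkL) per layer, in series:
R_inner film = 1/(h_i·2πr₁L) = 1/(1700×2π×0.06×1) = 0.00156 K/W
R_stainless steel pipe wall = ln(64.2/60)/(2π×17.4×1) = 6.189×10^-4 K/W
R_vermiculite fill = ln(84.2/64.2)/(2π×0.0625×1) = 0.6906 K/W
R_cellular glass = ln(149.2/84.2)/(2π×0.0392×1) = 2.323 K/W
R_outer film = 1/(h_o·2πr_oL) = 1/(16.8×2π×0.1492×1) = 0.0635 K/W
R_total = 3.079 K/W
Q = ΔT/R_total = 306/3.079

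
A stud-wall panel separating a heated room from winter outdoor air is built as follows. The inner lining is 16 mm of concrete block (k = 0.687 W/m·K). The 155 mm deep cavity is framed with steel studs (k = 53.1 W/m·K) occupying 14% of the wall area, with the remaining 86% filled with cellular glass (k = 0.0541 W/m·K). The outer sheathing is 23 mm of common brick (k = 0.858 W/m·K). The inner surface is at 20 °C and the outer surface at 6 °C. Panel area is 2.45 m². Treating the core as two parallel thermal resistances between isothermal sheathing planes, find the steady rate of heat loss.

Sheathing layers in series; stud and cavity paths in parallel between them.
R_inner = 0.016/(0.687×2.45) = 0.009506 K/W
R_stud  = 0.155/(53.1×0.14×2.45) = 0.00851 K/W
R_cav   = 0.155/(0.0541×0.86×2.45) = 1.36 K/W
1/R_core = 1/R_stud + 1/R_cav → R_core = 0.008457 K/W
R_outer = 0.023/(0.858×2.45) = 0.01094 K/W
R_total = 0.0289 K/W
Q = ΔT/R_total = 14/0.0289

Q ≈ 484 W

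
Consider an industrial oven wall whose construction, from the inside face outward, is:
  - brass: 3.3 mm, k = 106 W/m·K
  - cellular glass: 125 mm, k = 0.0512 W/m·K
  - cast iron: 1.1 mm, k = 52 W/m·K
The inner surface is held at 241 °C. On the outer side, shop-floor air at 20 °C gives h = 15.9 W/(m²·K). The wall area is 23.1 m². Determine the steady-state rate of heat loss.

Model the wall as resistances in series:
R_brass = L/(kA) = 0.0033/(106×23.1) = 1.348×10^-6 K/W
R_cellular glass = L/(kA) = 0.125/(0.0512×23.1) = 0.1057 K/W
R_cast iron = L/(kA) = 0.0011/(52×23.1) = 9.158×10^-7 K/W
R_outer film = 1/(h_o·A) = 1/(15.9×23.1) = 0.002723 K/W
R_total = 0.1084 K/W
Q = ΔT / R_total = 221 / 0.1084

Q ≈ 2040 W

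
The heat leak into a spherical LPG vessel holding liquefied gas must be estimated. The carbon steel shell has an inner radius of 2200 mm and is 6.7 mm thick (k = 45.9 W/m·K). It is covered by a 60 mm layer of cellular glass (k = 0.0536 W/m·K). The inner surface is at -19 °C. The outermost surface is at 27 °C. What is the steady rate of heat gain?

Q ≈ 2580 W

Each spherical layer contributes R = (1/r_i − 1/r_o)/(4πk):
R_carbon steel shell = (1/2.2 − 1/2.2067)/(4π×45.9) = 2.393×10^-6 K/W
R_cellular glass = (1/2.2067 − 1/2.2667)/(4π×0.0536) = 0.01781 K/W
R_total = 0.01781 K/W
Q = ΔT/R_total = 46/0.01781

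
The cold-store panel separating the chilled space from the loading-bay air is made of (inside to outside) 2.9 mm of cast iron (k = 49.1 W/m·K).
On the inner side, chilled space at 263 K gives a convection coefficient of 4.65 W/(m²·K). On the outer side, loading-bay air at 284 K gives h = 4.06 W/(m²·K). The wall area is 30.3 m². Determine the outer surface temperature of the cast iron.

Thermal resistances in series:
R_inner film = 1/(h_i·A) = 1/(4.65×30.3) = 0.007097 K/W
R_cast iron = L/(kA) = 0.0029/(49.1×30.3) = 1.949×10^-6 K/W
R_outer film = 1/(h_o·A) = 1/(4.06×30.3) = 0.008129 K/W
R_total = 0.01523 K/W;  Q = ΔT/R_total = 21/0.01523 = 1379 W
T_interface = T_inner + Q·ΣR(inner→interface) = 263 + 1380×0.007099

T ≈ 273 K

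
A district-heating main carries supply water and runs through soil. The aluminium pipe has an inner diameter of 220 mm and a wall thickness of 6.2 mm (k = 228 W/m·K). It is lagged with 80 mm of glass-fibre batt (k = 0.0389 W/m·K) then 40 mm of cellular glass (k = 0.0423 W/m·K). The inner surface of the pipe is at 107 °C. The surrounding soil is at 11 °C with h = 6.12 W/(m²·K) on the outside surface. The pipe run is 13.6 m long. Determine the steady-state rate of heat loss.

Radial resistances (cylindrical: R_cond = ln(r_o/r_i)/(2πkL), R_conv = 1/(h·2πrL)):
R_aluminium pipe wall = ln(116.2/110)/(2π×228×13.6) = 2.814×10^-6 K/W
R_glass-fibre batt = ln(196.2/116.2)/(2π×0.0389×13.6) = 0.1576 K/W
R_cellular glass = ln(236.2/196.2)/(2π×0.0423×13.6) = 0.05133 K/W
R_outer film = 1/(h_o·2πr_oL) = 1/(6.12×2π×0.2362×13.6) = 0.008096 K/W
R_total = 0.217 K/W
Q = ΔT/R_total = 96/0.217

Q ≈ 442 W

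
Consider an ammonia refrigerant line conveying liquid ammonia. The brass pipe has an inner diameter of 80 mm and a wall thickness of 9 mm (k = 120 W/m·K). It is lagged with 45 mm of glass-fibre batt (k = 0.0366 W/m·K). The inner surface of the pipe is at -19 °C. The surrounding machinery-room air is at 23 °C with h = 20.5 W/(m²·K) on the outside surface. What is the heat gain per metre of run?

Radial resistances (cylindrical: R_cond = ln(r_o/r_i)/(2πkL), R_conv = 1/(h·2πrL)):
R_brass pipe wall = ln(49/40)/(2π×120×1) = 2.692×10^-4 K/W
R_glass-fibre batt = ln(94/49)/(2π×0.0366×1) = 2.833 K/W
R_outer film = 1/(h_o·2πr_oL) = 1/(20.5×2π×0.094×1) = 0.08259 K/W
R_total = 2.916 K/W
Q = ΔT/R_total = 42/2.916

q′ ≈ 14.4 W/m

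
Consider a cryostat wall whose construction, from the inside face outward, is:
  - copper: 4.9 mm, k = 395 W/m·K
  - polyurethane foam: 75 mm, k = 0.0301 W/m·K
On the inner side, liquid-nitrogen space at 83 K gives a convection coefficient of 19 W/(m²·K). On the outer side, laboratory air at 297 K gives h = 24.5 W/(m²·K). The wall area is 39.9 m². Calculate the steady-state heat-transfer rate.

Series thermal resistances:
R_inner film = 1/(h_i·A) = 1/(19×39.9) = 0.001319 K/W
R_copper = L/(kA) = 0.0049/(395×39.9) = 3.109×10^-7 K/W
R_polyurethane foam = L/(kA) = 0.075/(0.0301×39.9) = 0.06245 K/W
R_outer film = 1/(h_o·A) = 1/(24.5×39.9) = 0.001023 K/W
R_total = 0.06479 K/W
Q = ΔT / R_total = 214 / 0.06479

Q ≈ 3300 W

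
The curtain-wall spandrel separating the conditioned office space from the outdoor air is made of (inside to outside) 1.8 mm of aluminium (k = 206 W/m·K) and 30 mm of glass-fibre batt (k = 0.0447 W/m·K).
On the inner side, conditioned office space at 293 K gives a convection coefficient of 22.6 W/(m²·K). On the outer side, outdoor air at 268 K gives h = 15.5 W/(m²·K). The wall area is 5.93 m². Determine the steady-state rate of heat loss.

Using the resistance-network approach (series):
R_inner film = 1/(h_i·A) = 1/(22.6×5.93) = 0.007462 K/W
R_aluminium = L/(kA) = 0.0018/(206×5.93) = 1.474×10^-6 K/W
R_glass-fibre batt = L/(kA) = 0.03/(0.0447×5.93) = 0.1132 K/W
R_outer film = 1/(h_o·A) = 1/(15.5×5.93) = 0.01088 K/W
R_total = 0.1315 K/W
Q = ΔT / R_total = 25 / 0.1315

Q ≈ 190 W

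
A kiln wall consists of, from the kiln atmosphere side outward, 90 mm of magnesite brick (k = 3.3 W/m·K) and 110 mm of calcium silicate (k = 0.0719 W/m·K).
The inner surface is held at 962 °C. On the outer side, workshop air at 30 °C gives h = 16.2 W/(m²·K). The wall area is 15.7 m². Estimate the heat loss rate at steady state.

Q ≈ 9040 W

Series thermal resistances:
R_magnesite brick = L/(kA) = 0.09/(3.3×15.7) = 0.001737 K/W
R_calcium silicate = L/(kA) = 0.11/(0.0719×15.7) = 0.09745 K/W
R_outer film = 1/(h_o·A) = 1/(16.2×15.7) = 0.003932 K/W
R_total = 0.1031 K/W
Q = ΔT / R_total = 932 / 0.1031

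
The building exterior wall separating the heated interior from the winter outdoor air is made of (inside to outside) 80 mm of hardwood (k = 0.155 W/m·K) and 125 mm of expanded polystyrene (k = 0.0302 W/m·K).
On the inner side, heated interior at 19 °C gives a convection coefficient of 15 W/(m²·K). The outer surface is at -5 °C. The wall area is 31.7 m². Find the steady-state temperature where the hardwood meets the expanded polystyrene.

Using the resistance-network approach (series):
R_inner film = 1/(h_i·A) = 1/(15×31.7) = 0.002103 K/W
R_hardwood = L/(kA) = 0.08/(0.155×31.7) = 0.01628 K/W
R_expanded polystyrene = L/(kA) = 0.125/(0.0302×31.7) = 0.1306 K/W
R_total = 0.149 K/W;  Q = ΔT/R_total = 24/0.149 = 161.1 W
T_interface = T_inner − Q·ΣR(inner→interface) = 19 − 161×0.01838

T ≈ 16 °C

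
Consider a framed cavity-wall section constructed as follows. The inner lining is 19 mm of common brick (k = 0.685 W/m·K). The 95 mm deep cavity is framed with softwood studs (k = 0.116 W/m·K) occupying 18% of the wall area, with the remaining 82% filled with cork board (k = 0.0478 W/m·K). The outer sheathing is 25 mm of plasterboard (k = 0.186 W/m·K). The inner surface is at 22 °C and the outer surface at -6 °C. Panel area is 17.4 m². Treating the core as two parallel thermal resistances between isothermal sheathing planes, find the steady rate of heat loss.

Sheathing layers in series; stud and cavity paths in parallel between them.
R_inner = 0.019/(0.685×17.4) = 0.001594 K/W
R_stud  = 0.095/(0.116×0.18×17.4) = 0.2615 K/W
R_cav   = 0.095/(0.0478×0.82×17.4) = 0.1393 K/W
1/R_core = 1/R_stud + 1/R_cav → R_core = 0.09088 K/W
R_outer = 0.025/(0.186×17.4) = 0.007725 K/W
R_total = 0.1002 K/W
Q = ΔT/R_total = 28/0.1002

Q ≈ 279 W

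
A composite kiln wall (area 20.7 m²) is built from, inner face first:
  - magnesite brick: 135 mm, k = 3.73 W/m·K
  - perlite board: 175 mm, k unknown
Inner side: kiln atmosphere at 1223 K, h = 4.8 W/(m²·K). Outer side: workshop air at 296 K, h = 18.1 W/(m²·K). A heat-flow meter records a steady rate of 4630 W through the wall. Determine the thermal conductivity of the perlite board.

k ≈ 0.0455 W/(m·K)

Series thermal resistances:
R_inner film = 1/(h_i·A) = 1/(4.8×20.7) = 0.01006 K/W
R_magnesite brick = L/(kA) = 0.135/(3.73×20.7) = 0.001748 K/W
R_outer film = 1/(h_o·A) = 1/(18.1×20.7) = 0.002669 K/W
Sum of known resistances R_other = 0.01448 K/W
Total R = ΔT/Q = 927/4630 = 0.2002 K/W
R_perlite board = R_total − R_other = 0.1857 K/W
k = L/(R·A) = 0.175/(0.1857×20.7)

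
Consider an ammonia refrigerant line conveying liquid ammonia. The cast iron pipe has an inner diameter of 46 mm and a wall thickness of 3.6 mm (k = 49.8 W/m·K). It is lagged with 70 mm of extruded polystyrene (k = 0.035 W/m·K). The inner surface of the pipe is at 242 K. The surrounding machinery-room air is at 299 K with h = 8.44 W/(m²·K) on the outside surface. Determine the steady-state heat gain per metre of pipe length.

q′ ≈ 9.41 W/m

Cylindrical conduction, so R = ln(r₂/r₁)/(2πkL) per layer, in series:
R_cast iron pipe wall = ln(26.6/23)/(2π×49.8×1) = 4.647×10^-4 K/W
R_extruded polystyrene = ln(96.6/26.6)/(2π×0.035×1) = 5.864 K/W
R_outer film = 1/(h_o·2πr_oL) = 1/(8.44×2π×0.0966×1) = 0.1952 K/W
R_total = 6.06 K/W
Q = ΔT/R_total = 57/6.06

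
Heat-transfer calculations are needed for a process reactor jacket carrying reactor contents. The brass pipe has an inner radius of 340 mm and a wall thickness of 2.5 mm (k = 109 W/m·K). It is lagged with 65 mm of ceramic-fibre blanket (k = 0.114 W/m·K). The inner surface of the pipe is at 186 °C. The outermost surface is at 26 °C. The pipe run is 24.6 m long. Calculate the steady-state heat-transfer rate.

Radial resistances (cylindrical: R_cond = ln(r_o/r_i)/(2πkL), R_conv = 1/(h·2πrL)):
R_brass pipe wall = ln(342.5/340)/(2π×109×24.6) = 4.348×10^-7 K/W
R_ceramic-fibre blanket = ln(407.5/342.5)/(2π×0.114×24.6) = 0.009862 K/W
R_total = 0.009862 K/W
Q = ΔT/R_total = 160/0.009862

Q ≈ 16200 W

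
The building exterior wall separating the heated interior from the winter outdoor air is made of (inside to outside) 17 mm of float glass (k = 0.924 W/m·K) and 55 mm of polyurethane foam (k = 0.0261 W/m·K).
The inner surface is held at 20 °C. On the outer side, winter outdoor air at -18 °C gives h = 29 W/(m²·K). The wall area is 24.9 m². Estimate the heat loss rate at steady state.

Q ≈ 438 W

Model the wall as resistances in series:
R_float glass = L/(kA) = 0.017/(0.924×24.9) = 7.389×10^-4 K/W
R_polyurethane foam = L/(kA) = 0.055/(0.0261×24.9) = 0.08463 K/W
R_outer film = 1/(h_o·A) = 1/(29×24.9) = 0.001385 K/W
R_total = 0.08675 K/W
Q = ΔT / R_total = 38 / 0.08675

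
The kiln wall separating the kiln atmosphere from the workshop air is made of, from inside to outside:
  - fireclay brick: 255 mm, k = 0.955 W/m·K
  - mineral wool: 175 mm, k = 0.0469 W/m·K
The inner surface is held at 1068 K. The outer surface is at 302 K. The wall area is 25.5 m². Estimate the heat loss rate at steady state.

Using the resistance-network approach (series):
R_fireclay brick = L/(kA) = 0.255/(0.955×25.5) = 0.01047 K/W
R_mineral wool = L/(kA) = 0.175/(0.0469×25.5) = 0.1463 K/W
R_total = 0.1568 K/W
Q = ΔT / R_total = 766 / 0.1568

Q ≈ 4890 W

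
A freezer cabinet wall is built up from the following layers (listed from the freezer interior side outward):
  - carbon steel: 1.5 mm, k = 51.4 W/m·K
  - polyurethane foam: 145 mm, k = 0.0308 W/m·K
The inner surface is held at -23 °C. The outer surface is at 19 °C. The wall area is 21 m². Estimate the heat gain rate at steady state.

Using the resistance-network approach (series):
R_carbon steel = L/(kA) = 0.0015/(51.4×21) = 1.39×10^-6 K/W
R_polyurethane foam = L/(kA) = 0.145/(0.0308×21) = 0.2242 K/W
R_total = 0.2242 K/W
Q = ΔT / R_total = 42 / 0.2242

Q ≈ 187 W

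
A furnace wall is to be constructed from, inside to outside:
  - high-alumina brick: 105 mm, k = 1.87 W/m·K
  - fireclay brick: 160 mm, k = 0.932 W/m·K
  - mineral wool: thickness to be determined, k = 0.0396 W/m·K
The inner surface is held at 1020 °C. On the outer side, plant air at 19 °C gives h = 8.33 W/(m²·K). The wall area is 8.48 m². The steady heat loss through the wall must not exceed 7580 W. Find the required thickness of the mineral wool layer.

Treating each layer as a thermal resistance in series:
R_high-alumina brick = L/(kA) = 0.105/(1.87×8.48) = 0.006621 K/W
R_fireclay brick = L/(kA) = 0.16/(0.932×8.48) = 0.02024 K/W
R_outer film = 1/(h_o·A) = 1/(8.33×8.48) = 0.01416 K/W
Sum of the known resistances R_other = 0.04102 K/W
Required total resistance R_tot = ΔT/Q_allow = 1001/7580 = 0.1321 K/W
R_mineral wool = R_tot − R_other = 0.09104 K/W
L = R·k·A = 0.09104×0.0396×8.48

L ≈ 30.6 mm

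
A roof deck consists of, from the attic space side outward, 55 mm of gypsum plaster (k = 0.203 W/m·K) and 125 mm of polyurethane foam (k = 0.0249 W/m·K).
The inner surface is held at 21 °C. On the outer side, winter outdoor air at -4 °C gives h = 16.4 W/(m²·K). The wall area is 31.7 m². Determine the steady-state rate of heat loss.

Q ≈ 148 W

Thermal resistances in series:
R_gypsum plaster = L/(kA) = 0.055/(0.203×31.7) = 0.008547 K/W
R_polyurethane foam = L/(kA) = 0.125/(0.0249×31.7) = 0.1584 K/W
R_outer film = 1/(h_o·A) = 1/(16.4×31.7) = 0.001924 K/W
R_total = 0.1688 K/W
Q = ΔT / R_total = 25 / 0.1688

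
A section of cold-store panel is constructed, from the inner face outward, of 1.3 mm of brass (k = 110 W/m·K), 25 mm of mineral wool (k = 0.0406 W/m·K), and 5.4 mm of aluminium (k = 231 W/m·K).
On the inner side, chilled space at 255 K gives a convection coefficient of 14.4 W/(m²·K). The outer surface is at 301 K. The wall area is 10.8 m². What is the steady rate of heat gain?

Q ≈ 725 W

Series thermal resistances:
R_inner film = 1/(h_i·A) = 1/(14.4×10.8) = 0.00643 K/W
R_brass = L/(kA) = 0.0013/(110×10.8) = 1.094×10^-6 K/W
R_mineral wool = L/(kA) = 0.025/(0.0406×10.8) = 0.05702 K/W
R_aluminium = L/(kA) = 0.0054/(231×10.8) = 2.165×10^-6 K/W
R_total = 0.06345 K/W
Q = ΔT / R_total = 46 / 0.06345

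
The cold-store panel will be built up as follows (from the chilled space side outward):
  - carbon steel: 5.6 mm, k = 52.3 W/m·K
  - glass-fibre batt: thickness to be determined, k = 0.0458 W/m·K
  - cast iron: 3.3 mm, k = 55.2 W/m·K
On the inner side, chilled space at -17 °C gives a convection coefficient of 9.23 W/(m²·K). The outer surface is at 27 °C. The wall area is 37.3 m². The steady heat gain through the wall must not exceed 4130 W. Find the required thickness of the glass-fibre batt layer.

Treating each layer as a thermal resistance in series:
R_inner film = 1/(h_i·A) = 1/(9.23×37.3) = 0.002905 K/W
R_carbon steel = L/(kA) = 0.0056/(52.3×37.3) = 2.871×10^-6 K/W
R_cast iron = L/(kA) = 0.0033/(55.2×37.3) = 1.603×10^-6 K/W
Sum of the known resistances R_other = 0.002909 K/W
Required total resistance R_tot = ΔT/Q_allow = 44/4130 = 0.01065 K/W
R_glass-fibre batt = R_tot − R_other = 0.007745 K/W
L = R·k·A = 0.007745×0.0458×37.3

L ≈ 13.2 mm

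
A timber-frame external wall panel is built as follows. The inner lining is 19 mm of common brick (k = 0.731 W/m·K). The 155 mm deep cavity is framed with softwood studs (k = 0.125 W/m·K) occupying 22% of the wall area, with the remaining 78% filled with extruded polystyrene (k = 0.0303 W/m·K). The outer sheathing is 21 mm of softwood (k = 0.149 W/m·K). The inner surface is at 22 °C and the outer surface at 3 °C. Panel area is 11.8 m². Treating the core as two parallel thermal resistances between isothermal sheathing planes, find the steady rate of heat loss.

Sheathing layers in series; stud and cavity paths in parallel between them.
R_inner = 0.019/(0.731×11.8) = 0.002203 K/W
R_stud  = 0.155/(0.125×0.22×11.8) = 0.4777 K/W
R_cav   = 0.155/(0.0303×0.78×11.8) = 0.5558 K/W
1/R_core = 1/R_stud + 1/R_cav → R_core = 0.2569 K/W
R_outer = 0.021/(0.149×11.8) = 0.01194 K/W
R_total = 0.271 K/W
Q = ΔT/R_total = 19/0.271

Q ≈ 70.1 W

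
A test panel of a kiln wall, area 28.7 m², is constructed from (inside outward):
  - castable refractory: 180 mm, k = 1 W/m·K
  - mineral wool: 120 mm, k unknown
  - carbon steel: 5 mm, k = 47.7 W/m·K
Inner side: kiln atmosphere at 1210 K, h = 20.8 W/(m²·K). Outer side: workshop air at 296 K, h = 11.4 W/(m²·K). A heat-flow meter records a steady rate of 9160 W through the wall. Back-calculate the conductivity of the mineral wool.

k ≈ 0.0471 W/(m·K)

Thermal resistances in series:
R_inner film = 1/(h_i·A) = 1/(20.8×28.7) = 0.001675 K/W
R_castable refractory = L/(kA) = 0.18/(1×28.7) = 0.006272 K/W
R_carbon steel = L/(kA) = 0.005/(47.7×28.7) = 3.652×10^-6 K/W
R_outer film = 1/(h_o·A) = 1/(11.4×28.7) = 0.003056 K/W
Sum of known resistances R_other = 0.01101 K/W
Total R = ΔT/Q = 914/9160 = 0.09978 K/W
R_mineral wool = R_total − R_other = 0.08877 K/W
k = L/(R·A) = 0.12/(0.08877×28.7)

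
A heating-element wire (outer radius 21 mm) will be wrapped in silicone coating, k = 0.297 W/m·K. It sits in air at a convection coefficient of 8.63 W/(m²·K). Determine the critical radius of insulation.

For a cylinder r_cr = k/h = 0.297/8.63
r_cr = 34.4 mm; since the bare radius (21 mm) is below r_cr, adding a thin layer of insulation will *increase* heat loss.

r_cr ≈ 34.4 mm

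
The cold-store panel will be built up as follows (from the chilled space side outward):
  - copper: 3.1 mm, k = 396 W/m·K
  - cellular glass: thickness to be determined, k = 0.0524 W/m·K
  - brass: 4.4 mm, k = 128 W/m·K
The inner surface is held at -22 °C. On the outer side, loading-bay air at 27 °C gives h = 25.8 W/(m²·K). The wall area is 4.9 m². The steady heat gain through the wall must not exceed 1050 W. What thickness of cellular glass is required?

Series thermal resistances:
R_copper = L/(kA) = 0.0031/(396×4.9) = 1.598×10^-6 K/W
R_brass = L/(kA) = 0.0044/(128×4.9) = 7.015×10^-6 K/W
R_outer film = 1/(h_o·A) = 1/(25.8×4.9) = 0.00791 K/W
Sum of the known resistances R_other = 0.007919 K/W
Required total resistance R_tot = ΔT/Q_allow = 49/1050 = 0.04667 K/W
R_cellular glass = R_tot − R_other = 0.03875 K/W
L = R·k·A = 0.03875×0.0524×4.9

L ≈ 9.95 mm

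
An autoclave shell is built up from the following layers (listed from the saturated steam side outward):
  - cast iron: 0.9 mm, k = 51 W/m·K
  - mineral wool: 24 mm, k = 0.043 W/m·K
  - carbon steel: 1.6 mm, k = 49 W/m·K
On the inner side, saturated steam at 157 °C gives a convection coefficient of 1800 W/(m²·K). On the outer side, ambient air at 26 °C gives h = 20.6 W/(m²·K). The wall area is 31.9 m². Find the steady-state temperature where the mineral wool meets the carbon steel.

T ≈ 36.5 °C

Model the wall as resistances in series:
R_inner film = 1/(h_i·A) = 1/(1800×31.9) = 1.742×10^-5 K/W
R_cast iron = L/(kA) = 0.0009/(51×31.9) = 5.532×10^-7 K/W
R_mineral wool = L/(kA) = 0.024/(0.043×31.9) = 0.0175 K/W
R_carbon steel = L/(kA) = 0.0016/(49×31.9) = 1.024×10^-6 K/W
R_outer film = 1/(h_o·A) = 1/(20.6×31.9) = 0.001522 K/W
R_total = 0.01904 K/W;  Q = ΔT/R_total = 131/0.01904 = 6881 W
T_interface = T_inner − Q·ΣR(inner→interface) = 157 − 6880×0.01751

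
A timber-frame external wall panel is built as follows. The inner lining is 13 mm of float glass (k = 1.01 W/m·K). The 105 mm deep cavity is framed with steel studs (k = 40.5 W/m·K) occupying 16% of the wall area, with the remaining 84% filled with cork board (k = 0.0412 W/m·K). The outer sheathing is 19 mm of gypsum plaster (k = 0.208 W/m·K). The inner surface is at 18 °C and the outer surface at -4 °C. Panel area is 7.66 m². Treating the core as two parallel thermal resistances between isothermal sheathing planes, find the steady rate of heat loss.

Sheathing layers in series; stud and cavity paths in parallel between them.
R_inner = 0.013/(1.01×7.66) = 0.00168 K/W
R_stud  = 0.105/(40.5×0.16×7.66) = 0.002115 K/W
R_cav   = 0.105/(0.0412×0.84×7.66) = 0.3961 K/W
1/R_core = 1/R_stud + 1/R_cav → R_core = 0.002104 K/W
R_outer = 0.019/(0.208×7.66) = 0.01193 K/W
R_total = 0.01571 K/W
Q = ΔT/R_total = 22/0.01571

Q ≈ 1400 W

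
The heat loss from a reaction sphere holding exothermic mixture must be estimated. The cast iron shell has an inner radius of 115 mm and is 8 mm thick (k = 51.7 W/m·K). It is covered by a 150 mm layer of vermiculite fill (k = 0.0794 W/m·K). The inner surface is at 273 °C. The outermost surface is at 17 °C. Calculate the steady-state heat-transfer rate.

Each spherical layer contributes R = (1/r_i − 1/r_o)/(4πk):
R_cast iron shell = (1/0.115 − 1/0.123)/(4π×51.7) = 8.705×10^-4 K/W
R_vermiculite fill = (1/0.123 − 1/0.273)/(4π×0.0794) = 4.477 K/W
R_total = 4.478 K/W
Q = ΔT/R_total = 256/4.478

Q ≈ 57.2 W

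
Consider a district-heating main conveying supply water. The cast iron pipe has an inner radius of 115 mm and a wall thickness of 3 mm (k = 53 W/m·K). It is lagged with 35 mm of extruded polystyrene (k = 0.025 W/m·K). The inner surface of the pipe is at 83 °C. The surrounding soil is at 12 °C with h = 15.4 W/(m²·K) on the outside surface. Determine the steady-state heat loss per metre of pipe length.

q′ ≈ 41.2 W/m

Treating each annulus and film as a series resistance:
R_cast iron pipe wall = ln(118/115)/(2π×53×1) = 7.733×10^-5 K/W
R_extruded polystyrene = ln(153/118)/(2π×0.025×1) = 1.654 K/W
R_outer film = 1/(h_o·2πr_oL) = 1/(15.4×2π×0.153×1) = 0.06755 K/W
R_total = 1.721 K/W
Q = ΔT/R_total = 71/1.721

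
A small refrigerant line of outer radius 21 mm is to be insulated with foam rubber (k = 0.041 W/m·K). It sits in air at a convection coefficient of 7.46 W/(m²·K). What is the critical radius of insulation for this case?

For a cylinder r_cr = k/h = 0.041/7.46
r_cr = 5.5 mm; since the bare radius (21 mm) is above r_cr, any added insulation will reduce heat loss.

r_cr ≈ 5.5 mm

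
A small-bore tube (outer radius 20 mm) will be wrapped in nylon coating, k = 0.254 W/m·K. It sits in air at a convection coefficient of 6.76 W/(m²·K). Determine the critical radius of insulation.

For a cylinder r_cr = k/h = 0.254/6.76
r_cr = 37.6 mm; since the bare radius (20 mm) is below r_cr, adding a thin layer of insulation will *increase* heat loss.

r_cr ≈ 37.6 mm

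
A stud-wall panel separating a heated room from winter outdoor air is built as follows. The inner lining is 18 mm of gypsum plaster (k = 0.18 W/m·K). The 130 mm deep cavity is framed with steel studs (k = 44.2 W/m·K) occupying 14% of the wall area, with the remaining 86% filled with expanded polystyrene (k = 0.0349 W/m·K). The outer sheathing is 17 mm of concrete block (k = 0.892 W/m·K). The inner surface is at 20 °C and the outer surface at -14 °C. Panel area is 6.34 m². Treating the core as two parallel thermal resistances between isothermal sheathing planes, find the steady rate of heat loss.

Sheathing layers in series; stud and cavity paths in parallel between them.
R_inner = 0.018/(0.18×6.34) = 0.01577 K/W
R_stud  = 0.13/(44.2×0.14×6.34) = 0.003314 K/W
R_cav   = 0.13/(0.0349×0.86×6.34) = 0.6832 K/W
1/R_core = 1/R_stud + 1/R_cav → R_core = 0.003298 K/W
R_outer = 0.017/(0.892×6.34) = 0.003006 K/W
R_total = 0.02208 K/W
Q = ΔT/R_total = 34/0.02208

Q ≈ 1540 W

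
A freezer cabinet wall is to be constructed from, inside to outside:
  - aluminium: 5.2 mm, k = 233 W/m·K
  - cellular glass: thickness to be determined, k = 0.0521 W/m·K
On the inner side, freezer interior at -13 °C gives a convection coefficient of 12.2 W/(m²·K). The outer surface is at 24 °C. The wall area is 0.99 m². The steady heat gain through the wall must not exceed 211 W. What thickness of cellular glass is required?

Using the resistance-network approach (series):
R_inner film = 1/(h_i·A) = 1/(12.2×0.99) = 0.0828 K/W
R_aluminium = L/(kA) = 0.0052/(233×0.99) = 2.254×10^-5 K/W
Sum of the known resistances R_other = 0.08282 K/W
Required total resistance R_tot = ΔT/Q_allow = 37/211 = 0.1754 K/W
R_cellular glass = R_tot − R_other = 0.09254 K/W
L = R·k·A = 0.09254×0.0521×0.99

L ≈ 4.77 mm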